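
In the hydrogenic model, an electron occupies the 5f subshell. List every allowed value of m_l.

The 5f subshell has l = 3, and m_l takes every integer from −l to +l. With l = 3 that gives the 7 values -3, -2, -1, 0, 1, 2, 3.

-3, -2, -1, 0, 1, 2, 3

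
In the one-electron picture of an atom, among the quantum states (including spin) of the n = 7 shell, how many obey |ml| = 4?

With n = 7 the allowed l are 0, 1, …, 6.
Contributions: l=4 → 2; l=5 → 2; l=6 → 2.
Orbitals: 2 + 2 + 2 = 6. Each orbital carries two spin states, so 6 × 2 = 12 states.

12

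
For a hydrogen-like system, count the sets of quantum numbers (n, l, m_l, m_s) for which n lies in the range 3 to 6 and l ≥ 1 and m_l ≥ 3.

Work shell by shell — for each n, count the (l, m_l) pairs that satisfy l ≥ 1 and m_l ≥ 3:
n=4 → 1; n=5 → 3; n=6 → 6.
Orbitals: 1 + 3 + 6 = 10. Including both spin states (m_s = ±1/2) gives 2 × 10 = 20 states.

20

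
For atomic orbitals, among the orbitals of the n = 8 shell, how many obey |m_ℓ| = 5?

6

For n = 8, ℓ ranges over 0 … 7.
Contributions: ℓ=5 → 2; ℓ=6 → 2; ℓ=7 → 2.
Total orbitals: 2 + 2 + 2 = 6.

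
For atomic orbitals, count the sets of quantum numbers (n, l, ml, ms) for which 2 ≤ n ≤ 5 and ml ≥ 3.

8

Per-shell orbital counts meeting the constraint:
n=4 → 1; n=5 → 3.
Orbitals: 1 + 3 = 4. Including both spin states (ms = ±1/2) gives 2 × 4 = 8 states.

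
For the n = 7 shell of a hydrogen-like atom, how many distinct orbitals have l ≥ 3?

Contributions: l=3 → 7; l=4 → 9; l=5 → 11; l=6 → 13.
Total orbitals: 7 + 9 + 11 + 13 = 40.

40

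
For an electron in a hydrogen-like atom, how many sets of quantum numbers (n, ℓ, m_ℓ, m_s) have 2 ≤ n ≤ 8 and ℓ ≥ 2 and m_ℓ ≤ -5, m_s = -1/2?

10

Work shell by shell — for each n, count the (ℓ, m_ℓ) pairs that satisfy ℓ ≥ 2 and m_ℓ ≤ -5:
n=6 → 1; n=7 → 3; n=8 → 6.
Orbitals: 1 + 3 + 6 = 10. With m_s fixed to -1/2 there is one state per orbital, so 10 states.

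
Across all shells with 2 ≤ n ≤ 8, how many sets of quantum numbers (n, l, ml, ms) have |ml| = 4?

Count contributing orbitals for each principal shell:
n=5 → 2; n=6 → 4; n=7 → 6; n=8 → 8.
Orbitals: 2 + 4 + 6 + 8 = 20. Including both spin states (ms = ±1/2) gives 2 × 20 = 40 states.

40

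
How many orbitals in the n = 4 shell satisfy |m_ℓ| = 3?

2

Go through ℓ = 0, …, 3 (the values permitted for n = 4).
Per ℓ-value: ℓ=3 → 2.
Total orbitals: 2.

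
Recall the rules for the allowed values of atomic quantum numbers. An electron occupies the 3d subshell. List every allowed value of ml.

-2, -1, 0, 1, 2

The 3d subshell has l = 2, and ml takes every integer from −l to +l. With l = 2 that gives the 5 values -2, -1, 0, 1, 2.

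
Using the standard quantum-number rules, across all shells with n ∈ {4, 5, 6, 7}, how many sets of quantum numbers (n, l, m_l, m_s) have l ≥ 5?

Go shell by shell, enumerating (l, m_l) with l ≥ 5:
n=6 → 11; n=7 → 24.
Orbitals: 11 + 24 = 35. Including both spin states (m_s = ±1/2) gives 2 × 35 = 70 states.

70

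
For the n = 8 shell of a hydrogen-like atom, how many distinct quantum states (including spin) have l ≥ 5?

78

For n = 8, l ranges over 0 … 7.
Contributions: l=5 → 11; l=6 → 13; l=7 → 15.
Orbitals: 11 + 13 + 15 = 39. Each orbital carries two spin states, so 39 × 2 = 78 states.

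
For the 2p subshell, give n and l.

n = 2, l = 1

The leading integer gives n = 2; the letter 'p' means l = 1.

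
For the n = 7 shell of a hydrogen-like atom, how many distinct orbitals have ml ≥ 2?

15

Orbitals with ml ≥ 2, by l: l=2 → 1; l=3 → 2; l=4 → 3; l=5 → 4; l=6 → 5.
Total orbitals: 1 + 2 + 3 + 4 + 5 = 15.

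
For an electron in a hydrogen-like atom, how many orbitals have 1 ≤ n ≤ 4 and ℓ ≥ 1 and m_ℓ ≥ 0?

16

Go shell by shell, enumerating (ℓ, m_ℓ) with ℓ ≥ 1 and m_ℓ ≥ 0:
n=2 → 2; n=3 → 5; n=4 → 9.
Total orbitals: 2 + 5 + 9 = 16.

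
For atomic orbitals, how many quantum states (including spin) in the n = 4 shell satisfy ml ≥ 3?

For n = 4, l ranges over 0 … 3.
The (l, ml) pairs meeting ml ≥ 3 give: l=3 → 1.
Orbitals: 1. Each orbital carries two spin states, so 1 × 2 = 2 states.

2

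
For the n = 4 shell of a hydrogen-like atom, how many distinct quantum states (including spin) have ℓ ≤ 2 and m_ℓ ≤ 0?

12

The n = 4 shell has ℓ = 0 through 3; check each.
Orbitals with ℓ ≤ 2 and m_ℓ ≤ 0, by ℓ: ℓ=0 → 1; ℓ=1 → 2; ℓ=2 → 3.
Orbitals: 1 + 2 + 3 = 6. Each orbital carries two spin states, so 6 × 2 = 12 states.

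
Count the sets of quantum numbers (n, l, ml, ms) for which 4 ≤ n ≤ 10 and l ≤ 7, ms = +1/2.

318

For each n in the range, tally the orbitals obeying l ≤ 7:
n=4 → 16; n=5 → 25; n=6 → 36; n=7 → 49; n=8 → 64; n=9 → 64; n=10 → 64.
Orbitals: 16 + 25 + 36 + 49 + 64 + 64 + 64 = 318. With ms fixed to +1/2 there is one state per orbital, so 318 states.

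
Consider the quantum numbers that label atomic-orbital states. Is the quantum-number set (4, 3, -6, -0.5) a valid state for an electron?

Not allowed

The magnetic quantum number must satisfy −ℓ ≤ m_ℓ ≤ ℓ. With ℓ = 3, m_ℓ can only be -3, -2, -1, 0, 1, 2, 3, so m_ℓ = -6 is forbidden.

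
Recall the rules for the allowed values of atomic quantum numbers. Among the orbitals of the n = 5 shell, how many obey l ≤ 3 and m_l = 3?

For n = 5, l ranges over 0 … 4.
Per l-value: l=3 → 1.
Total orbitals: 1.

1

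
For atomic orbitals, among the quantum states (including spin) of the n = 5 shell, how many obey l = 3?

Go through l = 0, …, 4 (the values permitted for n = 5).
Per l-value: l=3 → 7.
Orbitals: 7. Each orbital carries two spin states, so 7 × 2 = 14 states.

14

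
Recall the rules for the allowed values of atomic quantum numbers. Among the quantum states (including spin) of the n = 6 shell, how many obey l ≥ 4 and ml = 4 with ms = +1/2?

With n = 6 the allowed l are 0, 1, …, 5.
The (l, ml) pairs meeting l ≥ 4 and ml = 4 give: l=4 → 1; l=5 → 1.
Orbitals: 1 + 1 = 2. With ms fixed to a single value there is one state per orbital, giving 2 states.

2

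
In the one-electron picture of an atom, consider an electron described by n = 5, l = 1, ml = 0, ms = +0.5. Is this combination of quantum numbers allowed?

Valid

n = 5 is a positive integer. l = 1 satisfies 0 ≤ l ≤ n−1 = 4. ml = 0 lies in the range −l … +l (here −1 … 1). ms = +1/2 is one of ±1/2.
All four constraints are satisfied.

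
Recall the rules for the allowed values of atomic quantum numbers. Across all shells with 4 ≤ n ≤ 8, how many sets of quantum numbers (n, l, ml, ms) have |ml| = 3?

Work shell by shell — for each n, count the (l, ml) pairs that satisfy |ml| = 3:
n=4 → 2; n=5 → 4; n=6 → 6; n=7 → 8; n=8 → 10.
Orbitals: 2 + 4 + 6 + 8 + 10 = 30. Including both spin states (ms = ±1/2) gives 2 × 30 = 60 states.

60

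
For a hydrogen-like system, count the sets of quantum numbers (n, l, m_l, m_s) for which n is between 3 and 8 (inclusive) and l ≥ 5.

Count contributing orbitals for each principal shell:
n=6 → 11; n=7 → 24; n=8 → 39.
Orbitals: 11 + 24 + 39 = 74. Including both spin states (m_s = ±1/2) gives 2 × 74 = 148 states.

148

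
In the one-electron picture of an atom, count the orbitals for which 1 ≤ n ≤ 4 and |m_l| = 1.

Count contributing orbitals for each principal shell:
n=2 → 2; n=3 → 4; n=4 → 6.
Total orbitals: 2 + 4 + 6 = 12.

12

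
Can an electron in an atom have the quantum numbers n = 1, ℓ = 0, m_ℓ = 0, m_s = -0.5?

n = 1 is a positive integer. ℓ = 0 satisfies 0 ≤ ℓ ≤ n−1 = 0. m_ℓ = 0 lies in the range −ℓ … +ℓ (here 0). m_s = -1/2 is one of ±1/2.
All four constraints are satisfied.

Allowed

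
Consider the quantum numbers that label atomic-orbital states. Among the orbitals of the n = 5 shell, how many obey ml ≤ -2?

6

Contributions: l=2 → 1; l=3 → 2; l=4 → 3.
Total orbitals: 1 + 2 + 3 = 6.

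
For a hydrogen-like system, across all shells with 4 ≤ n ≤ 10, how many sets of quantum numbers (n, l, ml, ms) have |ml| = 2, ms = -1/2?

Go shell by shell, enumerating (l, ml) with |ml| = 2:
n=4 → 4; n=5 → 6; n=6 → 8; n=7 → 10; n=8 → 12; n=9 → 14; n=10 → 16.
Orbitals: 4 + 6 + 8 + 10 + 12 + 14 + 16 = 70. With ms fixed to -1/2 there is one state per orbital, so 70 states.

70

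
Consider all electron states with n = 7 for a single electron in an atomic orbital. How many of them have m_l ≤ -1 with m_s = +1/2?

21

Go through l = 0, …, 6 (the values permitted for n = 7).
Contributions: l=1 → 1; l=2 → 2; l=3 → 3; l=4 → 4; l=5 → 5; l=6 → 6.
Orbitals: 1 + 2 + 3 + 4 + 5 + 6 = 21. With m_s fixed to a single value there is one state per orbital, giving 21 states.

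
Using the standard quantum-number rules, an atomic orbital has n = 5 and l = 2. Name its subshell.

l = 2 corresponds to the letter 'd', so the subshell is 5d.

5d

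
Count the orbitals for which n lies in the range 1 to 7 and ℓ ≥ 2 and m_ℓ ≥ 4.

10

Count contributing orbitals for each principal shell:
n=5 → 1; n=6 → 3; n=7 → 6.
Total orbitals: 1 + 3 + 6 = 10.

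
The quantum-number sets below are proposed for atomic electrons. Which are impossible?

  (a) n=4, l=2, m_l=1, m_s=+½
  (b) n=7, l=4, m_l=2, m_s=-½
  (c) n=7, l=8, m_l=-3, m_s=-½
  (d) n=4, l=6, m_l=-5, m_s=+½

(c) and (d)

(c) has l = 8 ≥ n = 7, violating 0 ≤ l ≤ n−1.
(d) has l = 6 ≥ n = 4, violating 0 ≤ l ≤ n−1.
The remaining sets (a), (b) satisfy all four rules.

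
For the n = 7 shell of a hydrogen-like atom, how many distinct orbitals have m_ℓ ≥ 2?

The n = 7 shell has ℓ = 0 through 6; check each.
The (ℓ, m_ℓ) pairs meeting m_ℓ ≥ 2 give: ℓ=2 → 1; ℓ=3 → 2; ℓ=4 → 3; ℓ=5 → 4; ℓ=6 → 5.
Total orbitals: 1 + 2 + 3 + 4 + 5 = 15.

15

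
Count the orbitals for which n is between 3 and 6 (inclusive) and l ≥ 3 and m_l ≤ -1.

Work shell by shell — for each n, count the (l, m_l) pairs that satisfy l ≥ 3 and m_l ≤ -1:
n=4 → 3; n=5 → 7; n=6 → 12.
Total orbitals: 3 + 7 + 12 = 22.

22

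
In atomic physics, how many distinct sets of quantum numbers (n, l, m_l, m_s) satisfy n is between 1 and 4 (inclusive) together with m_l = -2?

Work shell by shell — for each n, count the (l, m_l) pairs that satisfy m_l = -2:
n=3 → 1; n=4 → 2.
Orbitals: 1 + 2 = 3. Including both spin states (m_s = ±1/2) gives 2 × 3 = 6 states.

6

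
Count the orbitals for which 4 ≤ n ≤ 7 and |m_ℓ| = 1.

36

Go shell by shell, enumerating (ℓ, m_ℓ) with |m_ℓ| = 1:
n=4 → 6; n=5 → 8; n=6 → 10; n=7 → 12.
Total orbitals: 6 + 8 + 10 + 12 = 36.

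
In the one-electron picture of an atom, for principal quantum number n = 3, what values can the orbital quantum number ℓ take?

0, 1, 2

ℓ is an integer with 0 ≤ ℓ ≤ n−1, so for n = 3: ℓ = 0, 1, 2.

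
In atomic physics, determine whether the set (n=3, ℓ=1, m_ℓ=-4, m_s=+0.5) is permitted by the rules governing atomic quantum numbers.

No

The magnetic quantum number must satisfy −ℓ ≤ m_ℓ ≤ ℓ. With ℓ = 1, m_ℓ can only be -1, 0, 1, so m_ℓ = -4 is forbidden.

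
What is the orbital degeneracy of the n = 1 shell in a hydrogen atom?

1

The n = 1 shell contains n² = 1² = 1 orbital.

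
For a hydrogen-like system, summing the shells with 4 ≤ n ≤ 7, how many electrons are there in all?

Shell n has n² orbitals: 4²=16 + 5²=25 + 6²=36 + 7²=49 = 126 orbitals.
Two spin states per orbital: 2 × 126 = 252 electrons.

252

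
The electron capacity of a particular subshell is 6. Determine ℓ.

2(2ℓ+1) = 6 ⇒ 2ℓ+1 = 3 ⇒ ℓ = 1.

ℓ = 1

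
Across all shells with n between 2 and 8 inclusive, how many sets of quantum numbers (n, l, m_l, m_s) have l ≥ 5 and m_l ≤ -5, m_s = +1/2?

Per-shell orbital counts meeting the constraint:
n=6 → 1; n=7 → 3; n=8 → 6.
Orbitals: 1 + 3 + 6 = 10. With m_s fixed to +1/2 there is one state per orbital, so 10 states.

10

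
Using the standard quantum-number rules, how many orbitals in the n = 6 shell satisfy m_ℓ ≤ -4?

3

For n = 6, ℓ ranges over 0 … 5.
Orbitals with m_ℓ ≤ -4, by ℓ: ℓ=4 → 1; ℓ=5 → 2.
Total orbitals: 1 + 2 = 3.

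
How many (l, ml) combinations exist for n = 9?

The n = 9 shell contains n² = 9² = 81 orbitals.

81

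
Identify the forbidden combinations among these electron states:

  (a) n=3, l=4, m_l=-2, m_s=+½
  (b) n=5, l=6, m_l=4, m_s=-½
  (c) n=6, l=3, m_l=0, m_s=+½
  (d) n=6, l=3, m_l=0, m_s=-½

(a) has l = 4 ≥ n = 3, violating 0 ≤ l ≤ n−1.
(b) has l = 6 ≥ n = 5, violating 0 ≤ l ≤ n−1.
The remaining sets (c), (d) satisfy all four rules.

(a) and (b)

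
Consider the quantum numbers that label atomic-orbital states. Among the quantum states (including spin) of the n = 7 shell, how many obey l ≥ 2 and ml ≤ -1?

40

Orbitals with l ≥ 2 and ml ≤ -1, by l: l=2 → 2; l=3 → 3; l=4 → 4; l=5 → 5; l=6 → 6.
Orbitals: 2 + 3 + 4 + 5 + 6 = 20. Each orbital carries two spin states, so 20 × 2 = 40 states.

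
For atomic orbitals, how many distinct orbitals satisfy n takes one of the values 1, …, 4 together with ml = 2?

Go shell by shell, enumerating (l, ml) with ml = 2:
n=3 → 1; n=4 → 2.
Total orbitals: 1 + 2 = 3.

3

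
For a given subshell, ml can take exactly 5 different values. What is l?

l = 2

ml ranges over 2l+1 integers, so 2l+1 = 5 ⇒ l = 2.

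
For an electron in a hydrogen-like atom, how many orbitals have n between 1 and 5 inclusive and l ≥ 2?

Treat each shell separately and count matching orbitals:
n=3 → 5; n=4 → 12; n=5 → 21.
Total orbitals: 5 + 12 + 21 = 38.

38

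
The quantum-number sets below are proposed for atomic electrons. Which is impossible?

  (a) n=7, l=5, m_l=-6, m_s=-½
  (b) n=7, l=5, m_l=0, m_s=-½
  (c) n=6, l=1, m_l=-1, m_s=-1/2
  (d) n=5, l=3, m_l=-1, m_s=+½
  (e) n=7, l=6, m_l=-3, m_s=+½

(a)

(a) has |m_l| = 6 > l = 5, violating −l ≤ m_l ≤ l.
The remaining sets (b), (c), (d), (e) satisfy all four rules.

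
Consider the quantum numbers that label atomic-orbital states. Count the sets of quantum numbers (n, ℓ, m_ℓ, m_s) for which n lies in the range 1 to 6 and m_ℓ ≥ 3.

20

Go shell by shell, enumerating (ℓ, m_ℓ) with m_ℓ ≥ 3:
n=4 → 1; n=5 → 3; n=6 → 6.
Orbitals: 1 + 3 + 6 = 10. Including both spin states (m_s = ±1/2) gives 2 × 10 = 20 states.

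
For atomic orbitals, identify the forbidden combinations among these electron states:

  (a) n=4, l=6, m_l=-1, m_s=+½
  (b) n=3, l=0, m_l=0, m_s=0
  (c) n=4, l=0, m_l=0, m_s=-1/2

(a) and (b)

(a) has l = 6 ≥ n = 4, violating 0 ≤ l ≤ n−1.
(b) has m_s = 0, but an electron's spin must be ±1/2.
The remaining set (c) satisfies all four rules.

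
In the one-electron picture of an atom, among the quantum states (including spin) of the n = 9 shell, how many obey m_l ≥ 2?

Orbitals with m_l ≥ 2, by l: l=2 → 1; l=3 → 2; l=4 → 3; l=5 → 4; l=6 → 5; l=7 → 6; l=8 → 7.
Orbitals: 1 + 2 + 3 + 4 + 5 + 6 + 7 = 28. Each orbital carries two spin states, so 28 × 2 = 56 states.

56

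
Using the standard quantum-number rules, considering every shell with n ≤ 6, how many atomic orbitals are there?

91

Total orbitals = 1² + 2² + 3² + 4² + 5² + 6² = 91.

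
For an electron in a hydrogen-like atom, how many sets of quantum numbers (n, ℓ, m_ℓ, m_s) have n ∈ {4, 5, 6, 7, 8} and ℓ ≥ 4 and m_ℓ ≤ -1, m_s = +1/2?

50

Count contributing orbitals for each principal shell:
n=5 → 4; n=6 → 9; n=7 → 15; n=8 → 22.
Orbitals: 4 + 9 + 15 + 22 = 50. With m_s fixed to +1/2 there is one state per orbital, so 50 states.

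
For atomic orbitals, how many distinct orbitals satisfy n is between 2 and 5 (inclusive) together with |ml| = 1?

Per-shell orbital counts meeting the constraint:
n=2 → 2; n=3 → 4; n=4 → 6; n=5 → 8.
Total orbitals: 2 + 4 + 6 + 8 = 20.

20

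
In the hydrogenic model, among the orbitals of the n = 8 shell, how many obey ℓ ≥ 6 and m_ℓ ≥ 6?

3

For n = 8, ℓ ranges over 0 … 7.
Per ℓ-value: ℓ=6 → 1; ℓ=7 → 2.
Total orbitals: 1 + 2 = 3.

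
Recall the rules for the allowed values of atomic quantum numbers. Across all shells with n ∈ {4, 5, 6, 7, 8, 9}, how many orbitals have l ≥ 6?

86

Count contributing orbitals for each principal shell:
n=7 → 13; n=8 → 28; n=9 → 45.
Total orbitals: 13 + 28 + 45 = 86.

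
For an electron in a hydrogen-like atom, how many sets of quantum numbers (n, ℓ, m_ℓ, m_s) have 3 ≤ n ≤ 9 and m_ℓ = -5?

20

Per-shell orbital counts meeting the constraint:
n=6 → 1; n=7 → 2; n=8 → 3; n=9 → 4.
Orbitals: 1 + 2 + 3 + 4 = 10. Including both spin states (m_s = ±1/2) gives 2 × 10 = 20 states.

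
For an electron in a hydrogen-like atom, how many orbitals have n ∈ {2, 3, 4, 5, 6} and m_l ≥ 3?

Work shell by shell — for each n, count the (l, m_l) pairs that satisfy m_l ≥ 3:
n=4 → 1; n=5 → 3; n=6 → 6.
Total orbitals: 1 + 3 + 6 = 10.

10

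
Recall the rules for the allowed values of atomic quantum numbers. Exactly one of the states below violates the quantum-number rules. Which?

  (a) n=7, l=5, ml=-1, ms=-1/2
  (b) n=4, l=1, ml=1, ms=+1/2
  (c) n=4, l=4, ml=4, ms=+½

(c) has l = 4 ≥ n = 4, violating 0 ≤ l ≤ n−1.
The remaining sets (a), (b) satisfy all four rules.

(c)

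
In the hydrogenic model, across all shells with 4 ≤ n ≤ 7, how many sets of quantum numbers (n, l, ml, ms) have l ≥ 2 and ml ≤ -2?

68

For each n in the range, tally the orbitals obeying l ≥ 2 and ml ≤ -2:
n=4 → 3; n=5 → 6; n=6 → 10; n=7 → 15.
Orbitals: 3 + 6 + 10 + 15 = 34. Including both spin states (ms = ±1/2) gives 2 × 34 = 68 states.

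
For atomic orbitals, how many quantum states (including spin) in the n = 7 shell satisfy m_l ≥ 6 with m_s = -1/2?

1

For n = 7, l ranges over 0 … 6.
Contributions: l=6 → 1.
Orbitals: 1. With m_s fixed to a single value there is one state per orbital, giving 1 state.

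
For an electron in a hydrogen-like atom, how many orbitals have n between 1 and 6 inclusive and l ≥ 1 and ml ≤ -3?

For each n in the range, tally the orbitals obeying l ≥ 1 and ml ≤ -3:
n=4 → 1; n=5 → 3; n=6 → 6.
Total orbitals: 1 + 3 + 6 = 10.

10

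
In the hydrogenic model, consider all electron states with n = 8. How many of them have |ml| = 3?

20

Contributions: l=3 → 2; l=4 → 2; l=5 → 2; l=6 → 2; l=7 → 2.
Orbitals: 2 + 2 + 2 + 2 + 2 = 10. Each orbital carries two spin states, so 10 × 2 = 20 states.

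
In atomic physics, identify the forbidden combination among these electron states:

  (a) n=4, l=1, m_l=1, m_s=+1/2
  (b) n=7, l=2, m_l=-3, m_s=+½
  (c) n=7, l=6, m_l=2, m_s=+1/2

(b) has |m_l| = 3 > l = 2, violating −l ≤ m_l ≤ l.
The remaining sets (a), (c) satisfy all four rules.

(b)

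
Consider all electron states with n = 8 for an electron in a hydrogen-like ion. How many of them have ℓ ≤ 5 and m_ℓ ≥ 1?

For n = 8, ℓ ranges over 0 … 7.
The (ℓ, m_ℓ) pairs meeting ℓ ≤ 5 and m_ℓ ≥ 1 give: ℓ=1 → 1; ℓ=2 → 2; ℓ=3 → 3; ℓ=4 → 4; ℓ=5 → 5.
Orbitals: 1 + 2 + 3 + 4 + 5 = 15. Each orbital carries two spin states, so 15 × 2 = 30 states.

30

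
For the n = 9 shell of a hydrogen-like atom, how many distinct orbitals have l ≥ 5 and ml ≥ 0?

30

The (l, ml) pairs meeting l ≥ 5 and ml ≥ 0 give: l=5 → 6; l=6 → 7; l=7 → 8; l=8 → 9.
Total orbitals: 6 + 7 + 8 + 9 = 30.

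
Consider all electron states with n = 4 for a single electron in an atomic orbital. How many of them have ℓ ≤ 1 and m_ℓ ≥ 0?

6

For n = 4, ℓ ranges over 0 … 3.
Per ℓ-value: ℓ=0 → 1; ℓ=1 → 2.
Orbitals: 1 + 2 = 3. Each orbital carries two spin states, so 3 × 2 = 6 states.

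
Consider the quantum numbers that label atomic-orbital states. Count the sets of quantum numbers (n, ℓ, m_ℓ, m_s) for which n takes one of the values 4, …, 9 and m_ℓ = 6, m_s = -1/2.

Per-shell orbital counts meeting the constraint:
n=7 → 1; n=8 → 2; n=9 → 3.
Orbitals: 1 + 2 + 3 = 6. With m_s fixed to -1/2 there is one state per orbital, so 6 states.

6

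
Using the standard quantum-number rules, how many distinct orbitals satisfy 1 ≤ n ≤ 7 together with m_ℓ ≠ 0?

Work shell by shell — for each n, count the (ℓ, m_ℓ) pairs that satisfy m_ℓ ≠ 0:
n=2 → 2; n=3 → 6; n=4 → 12; n=5 → 20; n=6 → 30; n=7 → 42.
Total orbitals: 2 + 6 + 12 + 20 + 30 + 42 = 112.

112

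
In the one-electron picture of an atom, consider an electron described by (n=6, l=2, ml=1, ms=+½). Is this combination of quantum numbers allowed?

Yes

n = 6 is a positive integer. l = 2 satisfies 0 ≤ l ≤ n−1 = 5. ml = 1 lies in the range −l … +l (here −2 … 2). ms = +1/2 is one of ±1/2.
All four constraints are satisfied.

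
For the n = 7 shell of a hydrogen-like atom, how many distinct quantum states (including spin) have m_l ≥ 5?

6

Orbitals with m_l ≥ 5, by l: l=5 → 1; l=6 → 2.
Orbitals: 1 + 2 = 3. Each orbital carries two spin states, so 3 × 2 = 6 states.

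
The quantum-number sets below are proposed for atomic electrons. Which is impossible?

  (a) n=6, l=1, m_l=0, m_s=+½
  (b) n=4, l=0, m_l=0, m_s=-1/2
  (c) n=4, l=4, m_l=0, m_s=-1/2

(c) has l = 4 ≥ n = 4, violating 0 ≤ l ≤ n−1.
The remaining sets (a), (b) satisfy all four rules.

(c)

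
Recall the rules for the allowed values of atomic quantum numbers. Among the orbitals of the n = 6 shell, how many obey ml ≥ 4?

The n = 6 shell has l = 0 through 5; check each.
Orbitals with ml ≥ 4, by l: l=4 → 1; l=5 → 2.
Total orbitals: 1 + 2 = 3.

3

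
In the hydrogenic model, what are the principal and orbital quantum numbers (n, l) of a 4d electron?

The leading integer gives n = 4; the letter 'd' means l = 2.

n = 4, l = 2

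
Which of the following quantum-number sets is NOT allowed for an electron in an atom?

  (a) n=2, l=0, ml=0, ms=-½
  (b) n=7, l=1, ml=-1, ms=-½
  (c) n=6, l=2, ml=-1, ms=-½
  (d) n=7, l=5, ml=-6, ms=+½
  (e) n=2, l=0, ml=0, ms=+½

(d)

(d) has |ml| = 6 > l = 5, violating −l ≤ ml ≤ l.
The remaining sets (a), (b), (c), (e) satisfy all four rules.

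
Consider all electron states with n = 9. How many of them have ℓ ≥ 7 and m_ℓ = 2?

4

Orbitals with ℓ ≥ 7 and m_ℓ = 2, by ℓ: ℓ=7 → 1; ℓ=8 → 1.
Orbitals: 1 + 1 = 2. Each orbital carries two spin states, so 2 × 2 = 4 states.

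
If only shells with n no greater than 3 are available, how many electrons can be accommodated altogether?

28

Total orbitals = 1² + 2² + 3² = 14. Doubling for spin gives 28 electrons.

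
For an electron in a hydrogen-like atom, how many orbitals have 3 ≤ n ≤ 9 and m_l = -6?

6

Work shell by shell — for each n, count the (l, m_l) pairs that satisfy m_l = -6:
n=7 → 1; n=8 → 2; n=9 → 3.
Total orbitals: 1 + 2 + 3 = 6.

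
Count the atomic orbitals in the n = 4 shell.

16

The n = 4 shell contains n² = 4² = 16 orbitals.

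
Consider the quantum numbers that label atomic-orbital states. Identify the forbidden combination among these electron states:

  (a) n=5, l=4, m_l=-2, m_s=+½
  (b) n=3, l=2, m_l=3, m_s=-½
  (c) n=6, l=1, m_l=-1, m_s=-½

(b) has |m_l| = 3 > l = 2, violating −l ≤ m_l ≤ l.
The remaining sets (a), (c) satisfy all four rules.

(b)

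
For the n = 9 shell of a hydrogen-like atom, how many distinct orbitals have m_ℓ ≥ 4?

15

Orbitals with m_ℓ ≥ 4, by ℓ: ℓ=4 → 1; ℓ=5 → 2; ℓ=6 → 3; ℓ=7 → 4; ℓ=8 → 5.
Total orbitals: 1 + 2 + 3 + 4 + 5 = 15.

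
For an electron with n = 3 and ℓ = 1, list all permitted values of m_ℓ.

-1, 0, 1

m_ℓ takes every integer from −ℓ to +ℓ. With ℓ = 1 that gives the 3 values -1, 0, 1.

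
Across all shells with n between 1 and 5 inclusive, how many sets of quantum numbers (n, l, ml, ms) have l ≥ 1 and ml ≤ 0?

60

Treat each shell separately and count matching orbitals:
n=2 → 2; n=3 → 5; n=4 → 9; n=5 → 14.
Orbitals: 2 + 5 + 9 + 14 = 30. Including both spin states (ms = ±1/2) gives 2 × 30 = 60 states.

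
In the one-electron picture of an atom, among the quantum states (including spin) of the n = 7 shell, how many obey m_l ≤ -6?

2

Contributions: l=6 → 1.
Orbitals: 1. Each orbital carries two spin states, so 1 × 2 = 2 states.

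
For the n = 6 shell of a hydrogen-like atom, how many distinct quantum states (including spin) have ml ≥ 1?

30

For n = 6, l ranges over 0 … 5.
Per l-value: l=1 → 1; l=2 → 2; l=3 → 3; l=4 → 4; l=5 → 5.
Orbitals: 1 + 2 + 3 + 4 + 5 = 15. Each orbital carries two spin states, so 15 × 2 = 30 states.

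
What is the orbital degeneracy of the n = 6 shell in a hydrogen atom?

The n = 6 shell contains n² = 6² = 36 orbitals.

36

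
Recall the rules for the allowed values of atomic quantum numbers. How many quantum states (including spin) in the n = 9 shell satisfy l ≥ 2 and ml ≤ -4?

Go through l = 0, …, 8 (the values permitted for n = 9).
The (l, ml) pairs meeting l ≥ 2 and ml ≤ -4 give: l=4 → 1; l=5 → 2; l=6 → 3; l=7 → 4; l=8 → 5.
Orbitals: 1 + 2 + 3 + 4 + 5 = 15. Each orbital carries two spin states, so 15 × 2 = 30 states.

30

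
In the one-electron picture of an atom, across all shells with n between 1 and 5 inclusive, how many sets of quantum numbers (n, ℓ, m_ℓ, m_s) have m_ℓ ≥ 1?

40

For each n in the range, tally the orbitals obeying m_ℓ ≥ 1:
n=2 → 1; n=3 → 3; n=4 → 6; n=5 → 10.
Orbitals: 1 + 3 + 6 + 10 = 20. Including both spin states (m_s = ±1/2) gives 2 × 20 = 40 states.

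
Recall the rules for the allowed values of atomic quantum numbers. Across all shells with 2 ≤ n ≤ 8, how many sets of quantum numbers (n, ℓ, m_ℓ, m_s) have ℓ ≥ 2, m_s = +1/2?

175

Per-shell orbital counts meeting the constraint:
n=3 → 5; n=4 → 12; n=5 → 21; n=6 → 32; n=7 → 45; n=8 → 60.
Orbitals: 5 + 12 + 21 + 32 + 45 + 60 = 175. With m_s fixed to +1/2 there is one state per orbital, so 175 states.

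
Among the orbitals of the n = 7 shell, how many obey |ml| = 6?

2

The n = 7 shell has l = 0 through 6; check each.
The (l, ml) pairs meeting |ml| = 6 give: l=6 → 2.
Total orbitals: 2.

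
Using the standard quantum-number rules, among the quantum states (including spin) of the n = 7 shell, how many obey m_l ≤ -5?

For n = 7, l ranges over 0 … 6.
Per l-value: l=5 → 1; l=6 → 2.
Orbitals: 1 + 2 = 3. Each orbital carries two spin states, so 3 × 2 = 6 states.

6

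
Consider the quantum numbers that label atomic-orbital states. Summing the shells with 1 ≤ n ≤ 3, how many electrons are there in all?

28

Shell n has n² orbitals: 1²=1 + 2²=4 + 3²=9 = 14 orbitals.
Two spin states per orbital: 2 × 14 = 28 electrons.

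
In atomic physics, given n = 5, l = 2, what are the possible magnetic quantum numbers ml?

ml takes every integer from −l to +l. With l = 2 that gives the 5 values -2, -1, 0, 1, 2.

-2, -1, 0, 1, 2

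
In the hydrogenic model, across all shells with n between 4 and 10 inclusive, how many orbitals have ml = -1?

Work shell by shell — for each n, count the (l, ml) pairs that satisfy ml = -1:
n=4 → 3; n=5 → 4; n=6 → 5; n=7 → 6; n=8 → 7; n=9 → 8; n=10 → 9.
Total orbitals: 3 + 4 + 5 + 6 + 7 + 8 + 9 = 42.

42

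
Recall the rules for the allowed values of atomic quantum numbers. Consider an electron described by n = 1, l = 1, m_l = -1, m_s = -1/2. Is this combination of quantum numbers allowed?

Not allowed

The orbital quantum number must satisfy 0 ≤ l ≤ n−1. With n = 1 the allowed l values are 0, so l = 1 is out of range.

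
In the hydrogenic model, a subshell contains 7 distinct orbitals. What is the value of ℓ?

ℓ = 3 (f)

2ℓ+1 = 7 gives ℓ = 3.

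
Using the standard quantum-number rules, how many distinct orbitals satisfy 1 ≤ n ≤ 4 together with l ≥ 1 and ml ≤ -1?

Work shell by shell — for each n, count the (l, ml) pairs that satisfy l ≥ 1 and ml ≤ -1:
n=2 → 1; n=3 → 3; n=4 → 6.
Total orbitals: 1 + 3 + 6 = 10.

10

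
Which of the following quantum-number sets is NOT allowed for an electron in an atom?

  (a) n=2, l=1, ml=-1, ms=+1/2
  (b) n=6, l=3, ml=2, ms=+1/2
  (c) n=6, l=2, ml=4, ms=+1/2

(c)

(c) has |ml| = 4 > l = 2, violating −l ≤ ml ≤ l.
The remaining sets (a), (b) satisfy all four rules.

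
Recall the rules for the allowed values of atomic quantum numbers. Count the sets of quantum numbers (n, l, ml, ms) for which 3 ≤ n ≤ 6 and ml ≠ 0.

136

Go shell by shell, enumerating (l, ml) with ml ≠ 0:
n=3 → 6; n=4 → 12; n=5 → 20; n=6 → 30.
Orbitals: 6 + 12 + 20 + 30 = 68. Including both spin states (ms = ±1/2) gives 2 × 68 = 136 states.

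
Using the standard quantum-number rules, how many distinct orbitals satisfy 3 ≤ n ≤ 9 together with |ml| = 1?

Go shell by shell, enumerating (l, ml) with |ml| = 1:
n=3 → 4; n=4 → 6; n=5 → 8; n=6 → 10; n=7 → 12; n=8 → 14; n=9 → 16.
Total orbitals: 4 + 6 + 8 + 10 + 12 + 14 + 16 = 70.

70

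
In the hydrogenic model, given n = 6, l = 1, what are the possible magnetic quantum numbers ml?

-1, 0, 1

ml takes every integer from −l to +l. With l = 1 that gives the 3 values -1, 0, 1.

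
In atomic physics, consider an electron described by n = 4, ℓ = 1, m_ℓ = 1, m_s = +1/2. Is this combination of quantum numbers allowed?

n = 4 is a positive integer. ℓ = 1 satisfies 0 ≤ ℓ ≤ n−1 = 3. m_ℓ = 1 lies in the range −ℓ … +ℓ (here −1 … 1). m_s = +1/2 is one of ±1/2.
All four constraints are satisfied.

Valid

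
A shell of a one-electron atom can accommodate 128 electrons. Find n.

n = 8

2n² = 128 ⇒ n² = 64 ⇒ n = 8.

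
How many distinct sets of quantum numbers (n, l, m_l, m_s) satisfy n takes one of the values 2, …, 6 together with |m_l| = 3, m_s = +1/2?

Treat each shell separately and count matching orbitals:
n=4 → 2; n=5 → 4; n=6 → 6.
Orbitals: 2 + 4 + 6 = 12. With m_s fixed to +1/2 there is one state per orbital, so 12 states.

12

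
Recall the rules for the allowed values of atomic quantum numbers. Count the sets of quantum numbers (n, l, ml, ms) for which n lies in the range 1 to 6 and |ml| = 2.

40

Per-shell orbital counts meeting the constraint:
n=3 → 2; n=4 → 4; n=5 → 6; n=6 → 8.
Orbitals: 2 + 4 + 6 + 8 = 20. Including both spin states (ms = ±1/2) gives 2 × 20 = 40 states.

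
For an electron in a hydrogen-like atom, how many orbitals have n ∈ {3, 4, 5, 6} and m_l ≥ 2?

Go shell by shell, enumerating (l, m_l) with m_l ≥ 2:
n=3 → 1; n=4 → 3; n=5 → 6; n=6 → 10.
Total orbitals: 1 + 3 + 6 + 10 = 20.

20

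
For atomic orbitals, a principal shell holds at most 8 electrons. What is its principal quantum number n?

2n² = 8 ⇒ n² = 4 ⇒ n = 2.

n = 2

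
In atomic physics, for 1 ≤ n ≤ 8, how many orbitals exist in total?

Total orbitals = 1² + 2² + 3² + 4² + 5² + 6² + 7² + 8² = 204.

204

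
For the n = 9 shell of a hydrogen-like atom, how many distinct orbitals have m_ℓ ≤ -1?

The n = 9 shell has ℓ = 0 through 8; check each.
Per ℓ-value: ℓ=1 → 1; ℓ=2 → 2; ℓ=3 → 3; ℓ=4 → 4; ℓ=5 → 5; ℓ=6 → 6; ℓ=7 → 7; ℓ=8 → 8.
Total orbitals: 1 + 2 + 3 + 4 + 5 + 6 + 7 + 8 = 36.

36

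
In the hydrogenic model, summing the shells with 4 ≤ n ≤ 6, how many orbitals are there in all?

77

Shell n has n² orbitals: 4²=16 + 5²=25 + 6²=36 = 77 orbitals.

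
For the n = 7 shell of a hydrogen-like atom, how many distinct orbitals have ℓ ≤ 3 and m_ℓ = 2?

2

The n = 7 shell has ℓ = 0 through 6; check each.
Orbitals with ℓ ≤ 3 and m_ℓ = 2, by ℓ: ℓ=2 → 1; ℓ=3 → 1.
Total orbitals: 1 + 1 = 2.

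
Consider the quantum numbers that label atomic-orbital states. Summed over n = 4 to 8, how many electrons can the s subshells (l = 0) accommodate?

10

An s subshell (l = 0) exists for every n ≥ 1, so shells n = 4, 5, 6, 7, 8 each contribute one — 5 subshells.
Since each s subshell holds 2(2·0+1) = 2 electrons, the total is 5 × 2 = 10.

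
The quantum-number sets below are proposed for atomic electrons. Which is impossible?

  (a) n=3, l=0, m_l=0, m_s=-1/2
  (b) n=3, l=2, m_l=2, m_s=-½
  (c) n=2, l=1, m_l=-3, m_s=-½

(c)

(c) has |m_l| = 3 > l = 1, violating −l ≤ m_l ≤ l.
The remaining sets (a), (b) satisfy all four rules.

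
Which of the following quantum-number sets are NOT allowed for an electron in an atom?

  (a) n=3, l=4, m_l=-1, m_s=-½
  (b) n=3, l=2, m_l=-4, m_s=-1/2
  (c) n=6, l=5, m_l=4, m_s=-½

(a) has l = 4 ≥ n = 3, violating 0 ≤ l ≤ n−1.
(b) has |m_l| = 4 > l = 2, violating −l ≤ m_l ≤ l.
The remaining set (c) satisfies all four rules.

(a) and (b)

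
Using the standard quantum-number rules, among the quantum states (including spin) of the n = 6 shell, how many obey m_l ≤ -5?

The n = 6 shell has l = 0 through 5; check each.
The (l, m_l) pairs meeting m_l ≤ -5 give: l=5 → 1.
Orbitals: 1. Each orbital carries two spin states, so 1 × 2 = 2 states.

2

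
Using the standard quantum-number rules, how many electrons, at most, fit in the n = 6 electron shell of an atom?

A shell holds 2n² electrons: 2 × 6² = 2 × 36 = 72.

72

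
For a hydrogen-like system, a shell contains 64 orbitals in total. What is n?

n² = 64 ⇒ n = 8.

n = 8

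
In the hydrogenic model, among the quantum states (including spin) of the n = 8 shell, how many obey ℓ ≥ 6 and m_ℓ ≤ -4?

14

For n = 8, ℓ ranges over 0 … 7.
The (ℓ, m_ℓ) pairs meeting ℓ ≥ 6 and m_ℓ ≤ -4 give: ℓ=6 → 3; ℓ=7 → 4.
Orbitals: 3 + 4 = 7. Each orbital carries two spin states, so 7 × 2 = 14 states.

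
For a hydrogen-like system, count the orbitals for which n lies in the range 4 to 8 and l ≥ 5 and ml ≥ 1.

Go shell by shell, enumerating (l, ml) with l ≥ 5 and ml ≥ 1:
n=6 → 5; n=7 → 11; n=8 → 18.
Total orbitals: 5 + 11 + 18 = 34.

34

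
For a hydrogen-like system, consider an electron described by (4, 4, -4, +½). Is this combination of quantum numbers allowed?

The orbital quantum number must satisfy 0 ≤ ℓ ≤ n−1. With n = 4 the allowed ℓ values are 0, 1, 2, 3, so ℓ = 4 is out of range.

No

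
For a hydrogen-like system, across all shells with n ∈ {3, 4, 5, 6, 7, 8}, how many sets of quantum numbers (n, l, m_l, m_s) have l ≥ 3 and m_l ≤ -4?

For each n in the range, tally the orbitals obeying l ≥ 3 and m_l ≤ -4:
n=5 → 1; n=6 → 3; n=7 → 6; n=8 → 10.
Orbitals: 1 + 3 + 6 + 10 = 20. Including both spin states (m_s = ±1/2) gives 2 × 20 = 40 states.

40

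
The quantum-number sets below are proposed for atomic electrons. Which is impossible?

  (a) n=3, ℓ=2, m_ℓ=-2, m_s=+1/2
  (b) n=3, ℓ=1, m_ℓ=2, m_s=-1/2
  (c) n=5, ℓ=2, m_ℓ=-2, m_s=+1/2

(b) has |m_ℓ| = 2 > ℓ = 1, violating −ℓ ≤ m_ℓ ≤ ℓ.
The remaining sets (a), (c) satisfy all four rules.

(b)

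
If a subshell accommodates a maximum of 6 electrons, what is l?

l = 1

2(2l+1) = 6 ⇒ 2l+1 = 3 ⇒ l = 1.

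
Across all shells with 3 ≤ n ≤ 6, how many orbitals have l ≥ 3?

50

Go shell by shell, enumerating (l, m_l) with l ≥ 3:
n=4 → 7; n=5 → 16; n=6 → 27.
Total orbitals: 7 + 16 + 27 = 50.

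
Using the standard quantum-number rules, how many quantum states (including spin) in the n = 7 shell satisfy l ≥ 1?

96

With n = 7 the allowed l are 0, 1, …, 6.
The (l, ml) pairs meeting l ≥ 1 give: l=1 → 3; l=2 → 5; l=3 → 7; l=4 → 9; l=5 → 11; l=6 → 13.
Orbitals: 3 + 5 + 7 + 9 + 11 + 13 = 48. Each orbital carries two spin states, so 48 × 2 = 96 states.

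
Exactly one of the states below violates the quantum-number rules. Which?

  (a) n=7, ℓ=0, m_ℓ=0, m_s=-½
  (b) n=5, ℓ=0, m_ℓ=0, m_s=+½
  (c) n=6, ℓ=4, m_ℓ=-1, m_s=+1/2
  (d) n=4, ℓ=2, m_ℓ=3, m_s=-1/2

(d)

(d) has |m_ℓ| = 3 > ℓ = 2, violating −ℓ ≤ m_ℓ ≤ ℓ.
The remaining sets (a), (b), (c) satisfy all four rules.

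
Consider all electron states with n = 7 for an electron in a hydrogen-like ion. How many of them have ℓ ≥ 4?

For n = 7, ℓ ranges over 0 … 6.
The (ℓ, m_ℓ) pairs meeting ℓ ≥ 4 give: ℓ=4 → 9; ℓ=5 → 11; ℓ=6 → 13.
Orbitals: 9 + 11 + 13 = 33. Each orbital carries two spin states, so 33 × 2 = 66 states.

66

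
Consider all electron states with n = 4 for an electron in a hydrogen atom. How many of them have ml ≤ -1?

12

With n = 4 the allowed l are 0, 1, …, 3.
Orbitals with ml ≤ -1, by l: l=1 → 1; l=2 → 2; l=3 → 3.
Orbitals: 1 + 2 + 3 = 6. Each orbital carries two spin states, so 6 × 2 = 12 states.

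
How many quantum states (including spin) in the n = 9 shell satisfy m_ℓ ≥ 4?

For n = 9, ℓ ranges over 0 … 8.
The (ℓ, m_ℓ) pairs meeting m_ℓ ≥ 4 give: ℓ=4 → 1; ℓ=5 → 2; ℓ=6 → 3; ℓ=7 → 4; ℓ=8 → 5.
Orbitals: 1 + 2 + 3 + 4 + 5 = 15. Each orbital carries two spin states, so 15 × 2 = 30 states.

30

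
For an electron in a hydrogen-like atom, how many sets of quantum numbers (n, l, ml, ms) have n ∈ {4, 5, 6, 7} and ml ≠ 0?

208

Per-shell orbital counts meeting the constraint:
n=4 → 12; n=5 → 20; n=6 → 30; n=7 → 42.
Orbitals: 12 + 20 + 30 + 42 = 104. Including both spin states (ms = ±1/2) gives 2 × 104 = 208 states.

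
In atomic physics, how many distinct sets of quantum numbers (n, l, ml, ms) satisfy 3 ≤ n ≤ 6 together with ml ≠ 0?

Work shell by shell — for each n, count the (l, ml) pairs that satisfy ml ≠ 0:
n=3 → 6; n=4 → 12; n=5 → 20; n=6 → 30.
Orbitals: 6 + 12 + 20 + 30 = 68. Including both spin states (ms = ±1/2) gives 2 × 68 = 136 states.

136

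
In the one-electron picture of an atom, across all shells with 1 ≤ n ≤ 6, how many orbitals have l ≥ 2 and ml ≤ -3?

10

Go shell by shell, enumerating (l, ml) with l ≥ 2 and ml ≤ -3:
n=4 → 1; n=5 → 3; n=6 → 6.
Total orbitals: 1 + 3 + 6 = 10.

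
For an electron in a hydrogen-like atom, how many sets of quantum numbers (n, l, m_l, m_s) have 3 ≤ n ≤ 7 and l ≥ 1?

Work shell by shell — for each n, count the (l, m_l) pairs that satisfy l ≥ 1:
n=3 → 8; n=4 → 15; n=5 → 24; n=6 → 35; n=7 → 48.
Orbitals: 8 + 15 + 24 + 35 + 48 = 130. Including both spin states (m_s = ±1/2) gives 2 × 130 = 260 states.

260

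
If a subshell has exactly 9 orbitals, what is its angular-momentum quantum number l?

l = 4

2l+1 = 9 gives l = 4.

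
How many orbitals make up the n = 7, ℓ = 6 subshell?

A subshell has 2ℓ+1 orbitals; with ℓ = 6, that's 13.

13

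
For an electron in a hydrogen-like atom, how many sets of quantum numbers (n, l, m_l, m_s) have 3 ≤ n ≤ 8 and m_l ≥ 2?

Per-shell orbital counts meeting the constraint:
n=3 → 1; n=4 → 3; n=5 → 6; n=6 → 10; n=7 → 15; n=8 → 21.
Orbitals: 1 + 3 + 6 + 10 + 15 + 21 = 56. Including both spin states (m_s = ±1/2) gives 2 × 56 = 112 states.

112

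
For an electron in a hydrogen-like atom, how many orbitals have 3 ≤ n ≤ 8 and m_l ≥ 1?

Count contributing orbitals for each principal shell:
n=3 → 3; n=4 → 6; n=5 → 10; n=6 → 15; n=7 → 21; n=8 → 28.
Total orbitals: 3 + 6 + 10 + 15 + 21 + 28 = 83.

83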